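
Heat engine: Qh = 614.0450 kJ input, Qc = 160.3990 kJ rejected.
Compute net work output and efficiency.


W = 614.0450 - 160.3990 = 453.6460 kJ
eta = 453.6460 / 614.0450 = 0.7388 = 73.8783%

W = 453.6460 kJ, eta = 73.8783%


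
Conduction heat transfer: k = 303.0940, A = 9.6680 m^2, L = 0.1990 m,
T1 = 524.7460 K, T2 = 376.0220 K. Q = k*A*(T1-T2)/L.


dT = 148.7240 K
Q = 303.0940 * 9.6680 * 148.7240 / 0.1990 = 2189989.1441 W

2189989.1441 W


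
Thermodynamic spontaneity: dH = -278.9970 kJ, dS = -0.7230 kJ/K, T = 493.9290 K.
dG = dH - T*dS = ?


T*dS = 493.9290 * -0.7230 = -357.1107 kJ
dG = -278.9970 + 357.1107 = 78.1137 kJ (non-spontaneous)

dG = 78.1137 kJ, non-spontaneous


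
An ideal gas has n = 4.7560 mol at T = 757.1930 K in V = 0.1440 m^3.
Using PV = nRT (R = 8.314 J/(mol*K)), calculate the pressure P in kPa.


P = nRT/V = 4.7560 * 8.314 * 757.1930 / 0.1440
= 29940.4592 / 0.1440 = 207919.8554 Pa = 207.9199 kPa

207.9199 kPa


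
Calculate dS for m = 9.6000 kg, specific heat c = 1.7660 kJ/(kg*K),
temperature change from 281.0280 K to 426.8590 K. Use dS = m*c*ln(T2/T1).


T2/T1 = 1.5189
ln(T2/T1) = 0.4180
dS = 9.6000 * 1.7660 * 0.4180 = 7.0866 kJ/K

7.0866 kJ/K


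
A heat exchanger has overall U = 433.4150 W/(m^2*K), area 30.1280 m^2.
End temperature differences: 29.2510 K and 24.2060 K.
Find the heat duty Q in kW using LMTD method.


LMTD = 26.6490 K
Q = 433.4150 * 30.1280 * 26.6490 = 347980.1392 W = 347.9801 kW

347.9801 kW


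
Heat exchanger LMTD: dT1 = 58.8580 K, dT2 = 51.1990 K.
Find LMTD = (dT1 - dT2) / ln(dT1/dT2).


dT1/dT2 = 1.1496
ln(dT1/dT2) = 0.1394
LMTD = 7.6590 / 0.1394 = 54.9396 K

54.9396 K


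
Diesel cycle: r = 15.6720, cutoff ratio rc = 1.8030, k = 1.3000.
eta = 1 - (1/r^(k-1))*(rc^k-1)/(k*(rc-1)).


r^(k-1) = 2.2832
rc^k = 2.1518
eta = 0.5168 = 51.6756%

51.6756%


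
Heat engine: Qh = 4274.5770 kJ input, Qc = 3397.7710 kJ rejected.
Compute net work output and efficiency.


W = 4274.5770 - 3397.7710 = 876.8060 kJ
eta = 876.8060 / 4274.5770 = 0.2051 = 20.5121%

W = 876.8060 kJ, eta = 20.5121%


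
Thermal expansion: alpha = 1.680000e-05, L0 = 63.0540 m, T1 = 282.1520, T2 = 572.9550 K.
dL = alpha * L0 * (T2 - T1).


dT = 290.8030 K
dL = 1.680000e-05 * 63.0540 * 290.8030 = 0.308050 m
L_final = 63.362050 m

dL = 0.308050 m


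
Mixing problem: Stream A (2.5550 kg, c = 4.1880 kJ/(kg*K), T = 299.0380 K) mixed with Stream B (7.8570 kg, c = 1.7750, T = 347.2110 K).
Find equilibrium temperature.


num = 8042.0736
den = 24.6465
Tf = 326.2966 K

326.2966 K


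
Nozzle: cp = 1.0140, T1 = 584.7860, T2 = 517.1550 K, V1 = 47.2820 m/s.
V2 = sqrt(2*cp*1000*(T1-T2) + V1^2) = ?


dT = 67.6310 K
2*cp*1000*dT = 137155.6680
V1^2 = 2235.5875
V2 = sqrt(139391.2555) = 373.3514 m/s

373.3514 m/s


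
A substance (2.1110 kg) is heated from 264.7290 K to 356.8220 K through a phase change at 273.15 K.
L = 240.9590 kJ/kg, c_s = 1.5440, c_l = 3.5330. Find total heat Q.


Q1 (sensible, solid) = 2.1110 * 1.5440 * 8.4210 = 27.4473 kJ
Q2 (latent) = 2.1110 * 240.9590 = 508.6644 kJ
Q3 (sensible, liquid) = 2.1110 * 3.5330 * 83.6720 = 624.0394 kJ
Q_total = 1160.1511 kJ

1160.1511 kJ


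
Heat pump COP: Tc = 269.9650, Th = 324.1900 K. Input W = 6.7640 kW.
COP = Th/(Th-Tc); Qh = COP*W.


COP = 324.1900 / 54.2250 = 5.9786
Qh = 5.9786 * 6.7640 = 40.4393 kW

COP = 5.9786, Qh = 40.4393 kW


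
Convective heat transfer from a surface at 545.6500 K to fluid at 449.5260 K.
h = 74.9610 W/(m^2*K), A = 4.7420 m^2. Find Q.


dT = 96.1240 K
Q = 74.9610 * 4.7420 * 96.1240 = 34168.7236 W

34168.7236 W


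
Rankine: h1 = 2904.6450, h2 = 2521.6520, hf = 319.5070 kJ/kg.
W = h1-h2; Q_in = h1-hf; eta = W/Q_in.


W = 382.9930 kJ/kg
Q_in = 2585.1380 kJ/kg
eta = 0.1482 = 14.8152%

eta = 14.8152%


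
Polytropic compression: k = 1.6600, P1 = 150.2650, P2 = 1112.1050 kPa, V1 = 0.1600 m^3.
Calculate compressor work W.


(k-1)/k = 0.3976
(P2/P1)^exp = 2.2163
W = 2.5152 * 150.2650 * 0.1600 * (2.2163 - 1) = 73.5475 kJ

73.5475 kJ


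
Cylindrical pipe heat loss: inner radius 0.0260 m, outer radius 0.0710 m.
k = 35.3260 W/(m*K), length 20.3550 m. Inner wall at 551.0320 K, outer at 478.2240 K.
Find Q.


dT = 72.8080 K
ln(ro/ri) = 1.0046
Q = 2*pi*35.3260*20.3550*72.8080 / 1.0046 = 327445.1558 W

327445.1558 W


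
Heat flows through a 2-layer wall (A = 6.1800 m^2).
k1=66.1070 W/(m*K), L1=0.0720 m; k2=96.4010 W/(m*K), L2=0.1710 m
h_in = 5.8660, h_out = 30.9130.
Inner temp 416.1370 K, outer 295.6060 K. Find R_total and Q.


R_conv_in = 1/(5.8660*6.1800) = 0.0276
R_1 = 0.0720/(66.1070*6.1800) = 0.0002
R_2 = 0.1710/(96.4010*6.1800) = 0.0003
R_conv_out = 1/(30.9130*6.1800) = 0.0052
R_total = 0.0333 K/W
Q = 120.5310 / 0.0333 = 3621.4545 W

R_total = 0.0333 K/W, Q = 3621.4545 W


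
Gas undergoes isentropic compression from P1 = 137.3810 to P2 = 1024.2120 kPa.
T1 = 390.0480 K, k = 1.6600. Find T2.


(k-1)/k = 0.3976
(P2/P1)^exp = 2.2227
T2 = 390.0480 * 2.2227 = 866.9639 K

866.9639 K


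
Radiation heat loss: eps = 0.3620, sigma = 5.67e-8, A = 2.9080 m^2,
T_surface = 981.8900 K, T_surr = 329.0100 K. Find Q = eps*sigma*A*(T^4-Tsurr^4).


T^4 = 9.2950e+11
Tsurr^4 = 1.1718e+10
Q = 0.3620 * 5.67e-8 * 2.9080 * 9.1779e+11 = 54780.7236 W

54780.7236 W


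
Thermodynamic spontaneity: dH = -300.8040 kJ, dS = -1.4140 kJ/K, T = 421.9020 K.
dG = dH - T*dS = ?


T*dS = 421.9020 * -1.4140 = -596.5694 kJ
dG = -300.8040 + 596.5694 = 295.7654 kJ (non-spontaneous)

dG = 295.7654 kJ, non-spontaneous


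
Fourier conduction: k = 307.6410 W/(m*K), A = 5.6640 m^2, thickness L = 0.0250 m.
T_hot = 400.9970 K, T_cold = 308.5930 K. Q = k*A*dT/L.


dT = 92.4040 K
Q = 307.6410 * 5.6640 * 92.4040 / 0.0250 = 6440479.7909 W

6440479.7909 W


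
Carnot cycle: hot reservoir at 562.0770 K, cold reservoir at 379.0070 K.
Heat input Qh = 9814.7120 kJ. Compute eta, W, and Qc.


eta = 1 - 379.0070/562.0770 = 0.3257
W = 0.3257 * 9814.7120 = 3196.6783 kJ
Qc = 9814.7120 - 3196.6783 = 6618.0337 kJ

eta = 32.5703%, W = 3196.6783 kJ, Qc = 6618.0337 kJ


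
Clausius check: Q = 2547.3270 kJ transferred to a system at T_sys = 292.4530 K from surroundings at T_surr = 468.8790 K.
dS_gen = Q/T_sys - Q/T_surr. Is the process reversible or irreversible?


dS_sys = 2547.3270/292.4530 = 8.7102 kJ/K
dS_surr = -2547.3270/468.8790 = -5.4328 kJ/K
dS_gen = 8.7102 - 5.4328 = 3.2774 kJ/K (irreversible)

dS_gen = 3.2774 kJ/K, irreversible


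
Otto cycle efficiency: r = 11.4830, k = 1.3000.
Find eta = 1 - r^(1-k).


r^(k-1) = 2.0798
eta = 1 - 1/2.0798 = 0.5192 = 51.9179%

51.9179%


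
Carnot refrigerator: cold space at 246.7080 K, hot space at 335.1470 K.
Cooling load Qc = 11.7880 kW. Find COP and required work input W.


COP = 246.7080 / 88.4390 = 2.7896
W = 11.7880 / 2.7896 = 4.2257 kW

COP = 2.7896, W = 4.2257 kW


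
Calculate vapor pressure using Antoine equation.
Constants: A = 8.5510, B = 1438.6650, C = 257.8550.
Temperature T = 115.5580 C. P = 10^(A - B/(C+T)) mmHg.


C+T = 373.4130
B/(C+T) = 3.8527
log10(P) = 8.5510 - 3.8527 = 4.6983
P = 10^4.6983 = 49917.7710 mmHg

49917.7710 mmHg


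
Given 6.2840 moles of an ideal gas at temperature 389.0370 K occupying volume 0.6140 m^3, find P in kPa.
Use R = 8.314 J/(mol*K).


P = nRT/V = 6.2840 * 8.314 * 389.0370 / 0.6140
= 20325.3065 / 0.6140 = 33103.1051 Pa = 33.1031 kPa

33.1031 kPa


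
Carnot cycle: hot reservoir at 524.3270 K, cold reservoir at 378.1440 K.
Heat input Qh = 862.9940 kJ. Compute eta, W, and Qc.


eta = 1 - 378.1440/524.3270 = 0.2788
W = 0.2788 * 862.9940 = 240.6038 kJ
Qc = 862.9940 - 240.6038 = 622.3902 kJ

eta = 27.8801%, W = 240.6038 kJ, Qc = 622.3902 kJ


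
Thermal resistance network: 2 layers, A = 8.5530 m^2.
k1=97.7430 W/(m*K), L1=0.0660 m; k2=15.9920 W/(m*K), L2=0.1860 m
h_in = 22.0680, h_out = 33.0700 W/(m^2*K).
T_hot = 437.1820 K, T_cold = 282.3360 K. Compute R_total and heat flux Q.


R_conv_in = 1/(22.0680*8.5530) = 0.0053
R_1 = 0.0660/(97.7430*8.5530) = 7.8948e-05
R_2 = 0.1860/(15.9920*8.5530) = 0.0014
R_conv_out = 1/(33.0700*8.5530) = 0.0035
R_total = 0.0103 K/W
Q = 154.8460 / 0.0103 = 15074.0553 W

R_total = 0.0103 K/W, Q = 15074.0553 W


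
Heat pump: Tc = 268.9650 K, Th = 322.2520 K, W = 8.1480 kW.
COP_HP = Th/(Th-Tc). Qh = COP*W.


COP = 322.2520 / 53.2870 = 6.0475
Qh = 6.0475 * 8.1480 = 49.2749 kW

COP = 6.0475, Qh = 49.2749 kW


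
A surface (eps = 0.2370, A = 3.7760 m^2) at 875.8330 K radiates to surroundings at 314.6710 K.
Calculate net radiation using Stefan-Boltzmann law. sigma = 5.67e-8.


T^4 = 5.8842e+11
Tsurr^4 = 9.8045e+09
Q = 0.2370 * 5.67e-8 * 3.7760 * 5.7861e+11 = 29359.6710 W

29359.6710 W


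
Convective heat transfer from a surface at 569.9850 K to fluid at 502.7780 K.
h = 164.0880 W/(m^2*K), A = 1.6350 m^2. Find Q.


dT = 67.2070 K
Q = 164.0880 * 1.6350 * 67.2070 = 18030.5547 W

18030.5547 W


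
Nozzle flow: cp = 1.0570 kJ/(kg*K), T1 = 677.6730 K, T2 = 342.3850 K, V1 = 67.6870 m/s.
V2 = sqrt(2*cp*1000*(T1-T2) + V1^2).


dT = 335.2880 K
2*cp*1000*dT = 708798.8320
V1^2 = 4581.5300
V2 = sqrt(713380.3620) = 844.6185 m/s

844.6185 m/s


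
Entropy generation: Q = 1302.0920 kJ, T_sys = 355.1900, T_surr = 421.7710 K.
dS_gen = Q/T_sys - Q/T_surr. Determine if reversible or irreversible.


dS_sys = 1302.0920/355.1900 = 3.6659 kJ/K
dS_surr = -1302.0920/421.7710 = -3.0872 kJ/K
dS_gen = 3.6659 - 3.0872 = 0.5787 kJ/K (irreversible)

dS_gen = 0.5787 kJ/K, irreversible


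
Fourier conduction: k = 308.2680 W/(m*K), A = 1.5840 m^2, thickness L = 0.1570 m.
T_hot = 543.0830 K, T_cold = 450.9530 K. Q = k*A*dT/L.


dT = 92.1300 K
Q = 308.2680 * 1.5840 * 92.1300 / 0.1570 = 286539.8576 W

286539.8576 W


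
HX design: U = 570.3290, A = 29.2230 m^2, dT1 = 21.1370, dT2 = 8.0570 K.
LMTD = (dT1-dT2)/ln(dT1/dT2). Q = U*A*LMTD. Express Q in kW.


LMTD = 13.5617 K
Q = 570.3290 * 29.2230 * 13.5617 = 226028.4301 W = 226.0284 kW

226.0284 kW


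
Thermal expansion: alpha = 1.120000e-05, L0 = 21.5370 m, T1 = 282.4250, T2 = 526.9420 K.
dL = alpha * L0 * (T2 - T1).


dT = 244.5170 K
dL = 1.120000e-05 * 21.5370 * 244.5170 = 0.058981 m
L_final = 21.595981 m

dL = 0.058981 m


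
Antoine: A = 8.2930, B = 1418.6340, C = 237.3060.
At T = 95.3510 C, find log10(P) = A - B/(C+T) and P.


C+T = 332.6570
B/(C+T) = 4.2646
log10(P) = 8.2930 - 4.2646 = 4.0284
P = 10^4.0284 = 10676.9011 mmHg

10676.9011 mmHg


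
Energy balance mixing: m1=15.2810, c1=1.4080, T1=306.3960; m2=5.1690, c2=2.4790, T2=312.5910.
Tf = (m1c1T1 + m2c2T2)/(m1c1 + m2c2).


num = 10597.8342
den = 34.3296
Tf = 308.7084 K

308.7084 K


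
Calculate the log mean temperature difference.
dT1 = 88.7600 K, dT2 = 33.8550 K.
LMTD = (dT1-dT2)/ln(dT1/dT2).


dT1/dT2 = 2.6218
ln(dT1/dT2) = 0.9638
LMTD = 54.9050 / 0.9638 = 56.9643 K

56.9643 K


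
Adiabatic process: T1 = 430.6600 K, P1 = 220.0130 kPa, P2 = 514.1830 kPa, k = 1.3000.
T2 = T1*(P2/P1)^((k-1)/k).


(k-1)/k = 0.2308
(P2/P1)^exp = 1.2164
T2 = 430.6600 * 1.2164 = 523.8562 K

523.8562 K


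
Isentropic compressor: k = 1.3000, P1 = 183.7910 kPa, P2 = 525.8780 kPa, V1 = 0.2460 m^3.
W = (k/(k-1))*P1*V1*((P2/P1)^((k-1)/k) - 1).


(k-1)/k = 0.2308
(P2/P1)^exp = 1.2746
W = 4.3333 * 183.7910 * 0.2460 * (1.2746 - 1) = 53.7921 kJ

53.7921 kJ


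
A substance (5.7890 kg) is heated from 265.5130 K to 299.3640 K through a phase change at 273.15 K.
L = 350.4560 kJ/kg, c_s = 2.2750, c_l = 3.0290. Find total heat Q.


Q1 (sensible, solid) = 5.7890 * 2.2750 * 7.6370 = 100.5791 kJ
Q2 (latent) = 5.7890 * 350.4560 = 2028.7898 kJ
Q3 (sensible, liquid) = 5.7890 * 3.0290 * 26.2140 = 459.6594 kJ
Q_total = 2589.0283 kJ

2589.0283 kJ


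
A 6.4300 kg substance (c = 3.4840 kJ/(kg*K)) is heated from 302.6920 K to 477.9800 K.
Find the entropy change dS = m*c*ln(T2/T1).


T2/T1 = 1.5791
ln(T2/T1) = 0.4569
dS = 6.4300 * 3.4840 * 0.4569 = 10.2345 kJ/K

10.2345 kJ/K


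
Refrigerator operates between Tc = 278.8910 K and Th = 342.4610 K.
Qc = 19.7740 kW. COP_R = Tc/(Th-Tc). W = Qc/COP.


COP = 278.8910 / 63.5700 = 4.3871
W = 19.7740 / 4.3871 = 4.5073 kW

COP = 4.3871, W = 4.5073 kW


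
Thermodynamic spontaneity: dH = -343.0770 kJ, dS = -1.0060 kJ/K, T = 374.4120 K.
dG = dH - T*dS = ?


T*dS = 374.4120 * -1.0060 = -376.6585 kJ
dG = -343.0770 + 376.6585 = 33.5815 kJ (non-spontaneous)

dG = 33.5815 kJ, non-spontaneous


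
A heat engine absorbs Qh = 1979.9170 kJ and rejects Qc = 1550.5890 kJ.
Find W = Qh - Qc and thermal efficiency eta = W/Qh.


W = 1979.9170 - 1550.5890 = 429.3280 kJ
eta = 429.3280 / 1979.9170 = 0.2168 = 21.6841%

W = 429.3280 kJ, eta = 21.6841%


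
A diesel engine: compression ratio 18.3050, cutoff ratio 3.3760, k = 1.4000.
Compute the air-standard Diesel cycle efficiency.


r^(k-1) = 3.1991
rc^k = 5.4924
eta = 0.5778 = 57.7840%

57.7840%


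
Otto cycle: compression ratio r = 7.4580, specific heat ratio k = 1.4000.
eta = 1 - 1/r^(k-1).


r^(k-1) = 2.2338
eta = 1 - 1/2.2338 = 0.5523 = 55.2337%

55.2337%


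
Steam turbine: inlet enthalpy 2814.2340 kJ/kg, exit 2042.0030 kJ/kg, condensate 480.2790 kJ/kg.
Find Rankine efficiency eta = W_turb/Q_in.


W = 772.2310 kJ/kg
Q_in = 2333.9550 kJ/kg
eta = 0.3309 = 33.0868%

eta = 33.0868%


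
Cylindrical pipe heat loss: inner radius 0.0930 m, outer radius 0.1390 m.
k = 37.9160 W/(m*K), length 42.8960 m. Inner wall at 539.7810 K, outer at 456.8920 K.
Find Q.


dT = 82.8890 K
ln(ro/ri) = 0.4019
Q = 2*pi*37.9160*42.8960*82.8890 / 0.4019 = 2107782.0161 W

2107782.0161 W


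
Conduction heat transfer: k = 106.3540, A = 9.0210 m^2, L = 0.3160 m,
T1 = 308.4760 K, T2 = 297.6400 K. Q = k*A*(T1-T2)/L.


dT = 10.8360 K
Q = 106.3540 * 9.0210 * 10.8360 / 0.3160 = 32899.5854 W

32899.5854 W


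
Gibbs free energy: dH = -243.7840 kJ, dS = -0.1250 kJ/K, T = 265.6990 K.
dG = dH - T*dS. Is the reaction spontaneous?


T*dS = 265.6990 * -0.1250 = -33.2124 kJ
dG = -243.7840 + 33.2124 = -210.5716 kJ (spontaneous)

dG = -210.5716 kJ, spontaneous


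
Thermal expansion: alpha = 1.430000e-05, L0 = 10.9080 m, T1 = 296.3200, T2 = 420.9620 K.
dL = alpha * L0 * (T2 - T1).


dT = 124.6420 K
dL = 1.430000e-05 * 10.9080 * 124.6420 = 0.019442 m
L_final = 10.927442 m

dL = 0.019442 m


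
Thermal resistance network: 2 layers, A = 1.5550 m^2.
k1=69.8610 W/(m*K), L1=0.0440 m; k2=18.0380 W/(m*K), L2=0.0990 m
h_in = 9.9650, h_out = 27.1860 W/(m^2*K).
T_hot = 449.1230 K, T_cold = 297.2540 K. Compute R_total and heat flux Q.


R_conv_in = 1/(9.9650*1.5550) = 0.0645
R_1 = 0.0440/(69.8610*1.5550) = 0.0004
R_2 = 0.0990/(18.0380*1.5550) = 0.0035
R_conv_out = 1/(27.1860*1.5550) = 0.0237
R_total = 0.0921 K/W
Q = 151.8690 / 0.0921 = 1648.5248 W

R_total = 0.0921 K/W, Q = 1648.5248 W


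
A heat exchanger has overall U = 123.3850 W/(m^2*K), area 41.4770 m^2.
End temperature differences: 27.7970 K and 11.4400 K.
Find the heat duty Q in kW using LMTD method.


LMTD = 18.4239 K
Q = 123.3850 * 41.4770 * 18.4239 = 94287.1022 W = 94.2871 kW

94.2871 kW


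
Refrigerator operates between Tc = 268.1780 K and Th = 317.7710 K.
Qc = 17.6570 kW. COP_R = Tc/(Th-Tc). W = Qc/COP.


COP = 268.1780 / 49.5930 = 5.4076
W = 17.6570 / 5.4076 = 3.2652 kW

COP = 5.4076, W = 3.2652 kW


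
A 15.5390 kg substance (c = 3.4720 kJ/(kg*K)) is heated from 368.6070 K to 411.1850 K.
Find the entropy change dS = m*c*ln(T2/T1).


T2/T1 = 1.1155
ln(T2/T1) = 0.1093
dS = 15.5390 * 3.4720 * 0.1093 = 5.8975 kJ/K

5.8975 kJ/K


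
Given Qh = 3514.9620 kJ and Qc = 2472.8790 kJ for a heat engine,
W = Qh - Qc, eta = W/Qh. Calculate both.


W = 3514.9620 - 2472.8790 = 1042.0830 kJ
eta = 1042.0830 / 3514.9620 = 0.2965 = 29.6471%

W = 1042.0830 kJ, eta = 29.6471%


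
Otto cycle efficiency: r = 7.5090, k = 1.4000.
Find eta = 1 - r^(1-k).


r^(k-1) = 2.2399
eta = 1 - 1/2.2399 = 0.5536 = 55.3556%

55.3556%


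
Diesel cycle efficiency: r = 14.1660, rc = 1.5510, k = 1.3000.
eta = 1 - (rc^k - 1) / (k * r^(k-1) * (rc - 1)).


r^(k-1) = 2.2150
rc^k = 1.7693
eta = 0.5151 = 51.5144%

51.5144%


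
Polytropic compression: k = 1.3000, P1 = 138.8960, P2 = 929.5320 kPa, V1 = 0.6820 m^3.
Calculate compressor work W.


(k-1)/k = 0.2308
(P2/P1)^exp = 1.5507
W = 4.3333 * 138.8960 * 0.6820 * (1.5507 - 1) = 226.0380 kJ

226.0380 kJ


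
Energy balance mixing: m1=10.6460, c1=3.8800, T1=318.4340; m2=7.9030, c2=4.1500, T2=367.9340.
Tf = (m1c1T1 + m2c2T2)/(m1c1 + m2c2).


num = 25220.6846
den = 74.1039
Tf = 340.3421 K

340.3421 K


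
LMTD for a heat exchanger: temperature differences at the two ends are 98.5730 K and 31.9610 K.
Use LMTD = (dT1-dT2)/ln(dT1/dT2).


dT1/dT2 = 3.0842
ln(dT1/dT2) = 1.1263
LMTD = 66.6120 / 1.1263 = 59.1433 K

59.1433 K


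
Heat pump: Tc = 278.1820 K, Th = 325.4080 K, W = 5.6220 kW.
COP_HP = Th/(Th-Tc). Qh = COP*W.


COP = 325.4080 / 47.2260 = 6.8904
Qh = 6.8904 * 5.6220 = 38.7381 kW

COP = 6.8904, Qh = 38.7381 kW


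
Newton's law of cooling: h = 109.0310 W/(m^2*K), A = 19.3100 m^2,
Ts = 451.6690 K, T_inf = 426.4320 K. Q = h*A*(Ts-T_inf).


dT = 25.2370 K
Q = 109.0310 * 19.3100 * 25.2370 = 53133.6924 W

53133.6924 W


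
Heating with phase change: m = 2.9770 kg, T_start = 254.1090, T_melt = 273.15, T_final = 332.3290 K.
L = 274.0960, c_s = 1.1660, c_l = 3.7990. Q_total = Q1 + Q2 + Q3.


Q1 (sensible, solid) = 2.9770 * 1.1660 * 19.0410 = 66.0948 kJ
Q2 (latent) = 2.9770 * 274.0960 = 815.9838 kJ
Q3 (sensible, liquid) = 2.9770 * 3.7990 * 59.1790 = 669.2922 kJ
Q_total = 1551.3707 kJ

1551.3707 kJ


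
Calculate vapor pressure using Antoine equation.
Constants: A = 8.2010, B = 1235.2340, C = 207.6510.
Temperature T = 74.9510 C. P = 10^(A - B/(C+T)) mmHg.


C+T = 282.6020
B/(C+T) = 4.3709
log10(P) = 8.2010 - 4.3709 = 3.8301
P = 10^3.8301 = 6761.8953 mmHg

6761.8953 mmHg


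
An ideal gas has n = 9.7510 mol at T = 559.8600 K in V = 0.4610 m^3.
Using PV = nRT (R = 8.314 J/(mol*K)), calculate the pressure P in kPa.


P = nRT/V = 9.7510 * 8.314 * 559.8600 / 0.4610
= 45387.7461 / 0.4610 = 98454.9806 Pa = 98.4550 kPa

98.4550 kPa


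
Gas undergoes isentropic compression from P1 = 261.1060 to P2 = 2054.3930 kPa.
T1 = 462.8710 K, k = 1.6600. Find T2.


(k-1)/k = 0.3976
(P2/P1)^exp = 2.2708
T2 = 462.8710 * 2.2708 = 1051.1094 K

1051.1094 K


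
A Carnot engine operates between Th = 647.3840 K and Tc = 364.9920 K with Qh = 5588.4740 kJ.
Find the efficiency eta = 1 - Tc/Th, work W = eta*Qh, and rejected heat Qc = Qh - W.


eta = 1 - 364.9920/647.3840 = 0.4362
W = 0.4362 * 5588.4740 = 2437.7191 kJ
Qc = 5588.4740 - 2437.7191 = 3150.7549 kJ

eta = 43.6205%, W = 2437.7191 kJ, Qc = 3150.7549 kJ


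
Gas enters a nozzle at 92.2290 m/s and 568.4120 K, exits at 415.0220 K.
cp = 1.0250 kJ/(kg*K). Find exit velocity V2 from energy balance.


dT = 153.3900 K
2*cp*1000*dT = 314449.5000
V1^2 = 8506.1884
V2 = sqrt(322955.6884) = 568.2919 m/s

568.2919 m/s


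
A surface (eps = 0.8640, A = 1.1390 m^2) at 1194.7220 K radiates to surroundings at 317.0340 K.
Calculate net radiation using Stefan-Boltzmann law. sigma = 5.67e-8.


T^4 = 2.0374e+12
Tsurr^4 = 1.0102e+10
Q = 0.8640 * 5.67e-8 * 1.1390 * 2.0273e+12 = 113117.3274 W

113117.3274 W


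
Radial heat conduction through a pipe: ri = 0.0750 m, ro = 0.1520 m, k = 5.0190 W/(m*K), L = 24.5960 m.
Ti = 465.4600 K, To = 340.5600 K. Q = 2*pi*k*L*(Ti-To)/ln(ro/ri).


dT = 124.9000 K
ln(ro/ri) = 0.7064
Q = 2*pi*5.0190*24.5960*124.9000 / 0.7064 = 137144.3638 W

137144.3638 W


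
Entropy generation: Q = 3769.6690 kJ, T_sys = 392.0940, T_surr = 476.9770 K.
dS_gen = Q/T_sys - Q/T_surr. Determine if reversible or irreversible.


dS_sys = 3769.6690/392.0940 = 9.6142 kJ/K
dS_surr = -3769.6690/476.9770 = -7.9033 kJ/K
dS_gen = 9.6142 - 7.9033 = 1.7109 kJ/K (irreversible)

dS_gen = 1.7109 kJ/K, irreversible


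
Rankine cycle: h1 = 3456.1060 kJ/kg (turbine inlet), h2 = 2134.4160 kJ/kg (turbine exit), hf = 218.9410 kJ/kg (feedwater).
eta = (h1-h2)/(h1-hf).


W = 1321.6900 kJ/kg
Q_in = 3237.1650 kJ/kg
eta = 0.4083 = 40.8286%

eta = 40.8286%


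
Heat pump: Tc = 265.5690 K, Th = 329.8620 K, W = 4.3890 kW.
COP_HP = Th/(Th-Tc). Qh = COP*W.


COP = 329.8620 / 64.2930 = 5.1306
Qh = 5.1306 * 4.3890 = 22.5182 kW

COP = 5.1306, Qh = 22.5182 kW


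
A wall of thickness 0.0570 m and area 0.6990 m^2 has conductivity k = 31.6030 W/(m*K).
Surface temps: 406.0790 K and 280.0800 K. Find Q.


dT = 125.9990 K
Q = 31.6030 * 0.6990 * 125.9990 / 0.0570 = 48831.2374 W

48831.2374 W


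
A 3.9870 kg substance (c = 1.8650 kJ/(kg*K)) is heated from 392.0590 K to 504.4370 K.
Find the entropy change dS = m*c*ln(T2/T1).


T2/T1 = 1.2866
ln(T2/T1) = 0.2520
dS = 3.9870 * 1.8650 * 0.2520 = 1.8740 kJ/K

1.8740 kJ/K


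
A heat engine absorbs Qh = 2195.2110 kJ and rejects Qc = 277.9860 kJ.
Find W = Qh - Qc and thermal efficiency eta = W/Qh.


W = 2195.2110 - 277.9860 = 1917.2250 kJ
eta = 1917.2250 / 2195.2110 = 0.8734 = 87.3367%

W = 1917.2250 kJ, eta = 87.3367%


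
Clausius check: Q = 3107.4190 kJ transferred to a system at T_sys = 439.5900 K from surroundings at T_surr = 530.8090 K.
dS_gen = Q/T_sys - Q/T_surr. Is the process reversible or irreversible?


dS_sys = 3107.4190/439.5900 = 7.0689 kJ/K
dS_surr = -3107.4190/530.8090 = -5.8541 kJ/K
dS_gen = 7.0689 - 5.8541 = 1.2148 kJ/K (irreversible)

dS_gen = 1.2148 kJ/K, irreversible


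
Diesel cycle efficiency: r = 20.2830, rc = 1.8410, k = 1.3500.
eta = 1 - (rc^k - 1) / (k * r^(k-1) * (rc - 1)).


r^(k-1) = 2.8675
rc^k = 2.2794
eta = 0.6070 = 60.7008%

60.7008%


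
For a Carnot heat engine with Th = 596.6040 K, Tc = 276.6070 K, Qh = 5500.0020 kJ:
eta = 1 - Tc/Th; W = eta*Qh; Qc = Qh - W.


eta = 1 - 276.6070/596.6040 = 0.5364
W = 0.5364 * 5500.0020 = 2950.0039 kJ
Qc = 5500.0020 - 2950.0039 = 2549.9981 kJ

eta = 53.6364%, W = 2950.0039 kJ, Qc = 2549.9981 kJ


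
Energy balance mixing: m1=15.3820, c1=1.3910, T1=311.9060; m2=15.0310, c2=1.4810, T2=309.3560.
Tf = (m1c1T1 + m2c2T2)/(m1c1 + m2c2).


num = 13560.2001
den = 43.6573
Tf = 310.6058 K

310.6058 K


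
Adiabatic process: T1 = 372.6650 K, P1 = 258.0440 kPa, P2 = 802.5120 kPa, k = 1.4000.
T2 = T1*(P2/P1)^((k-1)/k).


(k-1)/k = 0.2857
(P2/P1)^exp = 1.3829
T2 = 372.6650 * 1.3829 = 515.3551 K

515.3551 K


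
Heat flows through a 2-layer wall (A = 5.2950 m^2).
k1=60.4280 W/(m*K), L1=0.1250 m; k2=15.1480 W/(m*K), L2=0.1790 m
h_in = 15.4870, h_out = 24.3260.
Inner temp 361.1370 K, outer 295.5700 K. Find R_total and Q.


R_conv_in = 1/(15.4870*5.2950) = 0.0122
R_1 = 0.1250/(60.4280*5.2950) = 0.0004
R_2 = 0.1790/(15.1480*5.2950) = 0.0022
R_conv_out = 1/(24.3260*5.2950) = 0.0078
R_total = 0.0226 K/W
Q = 65.5670 / 0.0226 = 2903.6968 W

R_total = 0.0226 K/W, Q = 2903.6968 W


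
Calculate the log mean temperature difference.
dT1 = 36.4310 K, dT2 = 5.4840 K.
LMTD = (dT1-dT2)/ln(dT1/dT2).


dT1/dT2 = 6.6431
ln(dT1/dT2) = 1.8936
LMTD = 30.9470 / 1.8936 = 16.3431 K

16.3431 K


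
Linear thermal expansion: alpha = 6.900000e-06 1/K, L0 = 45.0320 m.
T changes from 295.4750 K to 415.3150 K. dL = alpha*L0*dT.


dT = 119.8400 K
dL = 6.900000e-06 * 45.0320 * 119.8400 = 0.037237 m
L_final = 45.069237 m

dL = 0.037237 m


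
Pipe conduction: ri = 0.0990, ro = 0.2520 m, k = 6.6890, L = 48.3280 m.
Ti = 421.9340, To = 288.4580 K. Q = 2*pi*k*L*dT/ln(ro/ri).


dT = 133.4760 K
ln(ro/ri) = 0.9343
Q = 2*pi*6.6890*48.3280*133.4760 / 0.9343 = 290169.9451 W

290169.9451 W


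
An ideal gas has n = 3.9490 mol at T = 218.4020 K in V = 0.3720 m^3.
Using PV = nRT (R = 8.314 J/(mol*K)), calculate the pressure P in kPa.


P = nRT/V = 3.9490 * 8.314 * 218.4020 / 0.3720
= 7170.5714 / 0.3720 = 19275.7296 Pa = 19.2757 kPa

19.2757 kPa


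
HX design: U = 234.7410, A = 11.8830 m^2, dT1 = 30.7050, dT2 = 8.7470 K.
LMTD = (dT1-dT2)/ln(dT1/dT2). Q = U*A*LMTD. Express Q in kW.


LMTD = 17.4865 K
Q = 234.7410 * 11.8830 * 17.4865 = 48777.1972 W = 48.7772 kW

48.7772 kW


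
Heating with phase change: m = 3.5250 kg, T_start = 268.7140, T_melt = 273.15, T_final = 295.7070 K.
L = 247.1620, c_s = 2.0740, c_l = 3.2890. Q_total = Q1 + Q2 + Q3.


Q1 (sensible, solid) = 3.5250 * 2.0740 * 4.4360 = 32.4309 kJ
Q2 (latent) = 3.5250 * 247.1620 = 871.2460 kJ
Q3 (sensible, liquid) = 3.5250 * 3.2890 * 22.5570 = 261.5197 kJ
Q_total = 1165.1966 kJ

1165.1966 kJ


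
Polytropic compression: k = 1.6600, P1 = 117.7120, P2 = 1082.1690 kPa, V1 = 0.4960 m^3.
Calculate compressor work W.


(k-1)/k = 0.3976
(P2/P1)^exp = 2.4158
W = 2.5152 * 117.7120 * 0.4960 * (2.4158 - 1) = 207.9125 kJ

207.9125 kJ


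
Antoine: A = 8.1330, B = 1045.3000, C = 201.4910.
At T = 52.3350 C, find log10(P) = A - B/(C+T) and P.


C+T = 253.8260
B/(C+T) = 4.1182
log10(P) = 8.1330 - 4.1182 = 4.0148
P = 10^4.0148 = 10347.2408 mmHg

10347.2408 mmHg


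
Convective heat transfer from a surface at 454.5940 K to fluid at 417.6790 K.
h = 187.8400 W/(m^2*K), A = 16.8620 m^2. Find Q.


dT = 36.9150 K
Q = 187.8400 * 16.8620 * 36.9150 = 116923.0235 W

116923.0235 W


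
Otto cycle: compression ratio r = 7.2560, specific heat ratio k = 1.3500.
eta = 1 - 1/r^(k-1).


r^(k-1) = 2.0010
eta = 1 - 1/2.0010 = 0.5002 = 50.0246%

50.0246%


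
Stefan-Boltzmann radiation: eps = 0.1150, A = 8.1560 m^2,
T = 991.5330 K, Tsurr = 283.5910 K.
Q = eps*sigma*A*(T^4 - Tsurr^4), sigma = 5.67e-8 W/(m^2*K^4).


T^4 = 9.6656e+11
Tsurr^4 = 6.4680e+09
Q = 0.1150 * 5.67e-8 * 8.1560 * 9.6009e+11 = 51058.8279 W

51058.8279 W


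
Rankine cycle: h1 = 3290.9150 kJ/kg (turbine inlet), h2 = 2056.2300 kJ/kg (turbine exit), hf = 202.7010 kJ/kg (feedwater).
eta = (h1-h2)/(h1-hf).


W = 1234.6850 kJ/kg
Q_in = 3088.2140 kJ/kg
eta = 0.3998 = 39.9806%

eta = 39.9806%


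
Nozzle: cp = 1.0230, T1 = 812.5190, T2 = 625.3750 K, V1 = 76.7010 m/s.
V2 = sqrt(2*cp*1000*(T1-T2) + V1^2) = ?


dT = 187.1440 K
2*cp*1000*dT = 382896.6240
V1^2 = 5883.0434
V2 = sqrt(388779.6674) = 623.5220 m/s

623.5220 m/s


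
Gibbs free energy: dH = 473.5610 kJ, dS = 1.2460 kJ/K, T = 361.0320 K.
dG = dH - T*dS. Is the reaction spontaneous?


T*dS = 361.0320 * 1.2460 = 449.8459 kJ
dG = 473.5610 - 449.8459 = 23.7151 kJ (non-spontaneous)

dG = 23.7151 kJ, non-spontaneous


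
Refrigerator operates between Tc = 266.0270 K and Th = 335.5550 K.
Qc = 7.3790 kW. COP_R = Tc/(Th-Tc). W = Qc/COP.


COP = 266.0270 / 69.5280 = 3.8262
W = 7.3790 / 3.8262 = 1.9286 kW

COP = 3.8262, W = 1.9286 kW


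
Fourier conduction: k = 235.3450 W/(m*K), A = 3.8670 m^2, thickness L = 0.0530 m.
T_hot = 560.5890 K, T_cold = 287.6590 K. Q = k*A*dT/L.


dT = 272.9300 K
Q = 235.3450 * 3.8670 * 272.9300 / 0.0530 = 4686564.0162 W

4686564.0162 W


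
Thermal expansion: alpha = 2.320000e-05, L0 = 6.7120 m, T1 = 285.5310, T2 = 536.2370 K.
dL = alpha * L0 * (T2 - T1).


dT = 250.7060 K
dL = 2.320000e-05 * 6.7120 * 250.7060 = 0.039040 m
L_final = 6.751040 m

dL = 0.039040 m


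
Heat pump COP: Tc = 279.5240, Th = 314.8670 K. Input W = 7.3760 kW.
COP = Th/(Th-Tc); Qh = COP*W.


COP = 314.8670 / 35.3430 = 8.9089
Qh = 8.9089 * 7.3760 = 65.7120 kW

COP = 8.9089, Qh = 65.7120 kW


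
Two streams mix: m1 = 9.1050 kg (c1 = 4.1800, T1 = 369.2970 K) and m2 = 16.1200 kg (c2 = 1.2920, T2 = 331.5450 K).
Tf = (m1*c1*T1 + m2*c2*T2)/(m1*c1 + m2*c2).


num = 20960.1386
den = 58.8859
Tf = 355.9447 K

355.9447 K


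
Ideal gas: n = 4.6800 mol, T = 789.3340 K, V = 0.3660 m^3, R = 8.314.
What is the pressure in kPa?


P = nRT/V = 4.6800 * 8.314 * 789.3340 / 0.3660
= 30712.6071 / 0.3660 = 83914.2269 Pa = 83.9142 kPa

83.9142 kPa


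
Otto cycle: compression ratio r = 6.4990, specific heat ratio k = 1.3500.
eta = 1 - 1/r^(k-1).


r^(k-1) = 1.9253
eta = 1 - 1/1.9253 = 0.4806 = 48.0598%

48.0598%


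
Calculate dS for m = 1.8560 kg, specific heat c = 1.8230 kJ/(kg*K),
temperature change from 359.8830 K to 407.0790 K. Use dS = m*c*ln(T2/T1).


T2/T1 = 1.1311
ln(T2/T1) = 0.1232
dS = 1.8560 * 1.8230 * 0.1232 = 0.4169 kJ/K

0.4169 kJ/K


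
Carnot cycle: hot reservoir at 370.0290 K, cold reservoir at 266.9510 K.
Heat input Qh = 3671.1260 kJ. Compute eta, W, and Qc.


eta = 1 - 266.9510/370.0290 = 0.2786
W = 0.2786 * 3671.1260 = 1022.6559 kJ
Qc = 3671.1260 - 1022.6559 = 2648.4701 kJ

eta = 27.8567%, W = 1022.6559 kJ, Qc = 2648.4701 kJ


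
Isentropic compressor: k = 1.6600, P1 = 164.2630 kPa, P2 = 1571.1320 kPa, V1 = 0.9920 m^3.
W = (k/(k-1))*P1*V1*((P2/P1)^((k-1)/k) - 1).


(k-1)/k = 0.3976
(P2/P1)^exp = 2.4542
W = 2.5152 * 164.2630 * 0.9920 * (2.4542 - 1) = 595.9821 kJ

595.9821 kJ


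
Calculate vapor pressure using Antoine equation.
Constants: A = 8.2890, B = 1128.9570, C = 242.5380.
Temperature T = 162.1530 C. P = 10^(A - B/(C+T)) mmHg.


C+T = 404.6910
B/(C+T) = 2.7897
log10(P) = 8.2890 - 2.7897 = 5.4993
P = 10^5.4993 = 315735.5124 mmHg

315735.5124 mmHg


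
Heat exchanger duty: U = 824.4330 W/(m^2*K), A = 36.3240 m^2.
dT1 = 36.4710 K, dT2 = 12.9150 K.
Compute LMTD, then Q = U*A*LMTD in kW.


LMTD = 22.6908 K
Q = 824.4330 * 36.3240 * 22.6908 = 679515.9825 W = 679.5160 kW

679.5160 kW


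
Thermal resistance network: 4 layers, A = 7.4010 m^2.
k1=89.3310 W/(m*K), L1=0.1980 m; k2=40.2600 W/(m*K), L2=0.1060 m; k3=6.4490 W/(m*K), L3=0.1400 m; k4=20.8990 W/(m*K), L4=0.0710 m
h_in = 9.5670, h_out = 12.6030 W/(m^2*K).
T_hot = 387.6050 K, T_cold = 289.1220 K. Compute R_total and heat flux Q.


R_conv_in = 1/(9.5670*7.4010) = 0.0141
R_1 = 0.1980/(89.3310*7.4010) = 0.0003
R_2 = 0.1060/(40.2600*7.4010) = 0.0004
R_3 = 0.1400/(6.4490*7.4010) = 0.0029
R_4 = 0.0710/(20.8990*7.4010) = 0.0005
R_conv_out = 1/(12.6030*7.4010) = 0.0107
R_total = 0.0289 K/W
Q = 98.4830 / 0.0289 = 3408.6931 W

R_total = 0.0289 K/W, Q = 3408.6931 W


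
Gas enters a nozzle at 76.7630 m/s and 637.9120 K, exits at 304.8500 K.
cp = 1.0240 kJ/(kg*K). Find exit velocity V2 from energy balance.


dT = 333.0620 K
2*cp*1000*dT = 682110.9760
V1^2 = 5892.5582
V2 = sqrt(688003.5342) = 829.4598 m/s

829.4598 m/s


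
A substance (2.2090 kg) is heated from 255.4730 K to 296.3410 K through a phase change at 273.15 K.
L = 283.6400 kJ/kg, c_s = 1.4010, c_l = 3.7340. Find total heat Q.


Q1 (sensible, solid) = 2.2090 * 1.4010 * 17.6770 = 54.7069 kJ
Q2 (latent) = 2.2090 * 283.6400 = 626.5608 kJ
Q3 (sensible, liquid) = 2.2090 * 3.7340 * 23.1910 = 191.2888 kJ
Q_total = 872.5565 kJ

872.5565 kJ


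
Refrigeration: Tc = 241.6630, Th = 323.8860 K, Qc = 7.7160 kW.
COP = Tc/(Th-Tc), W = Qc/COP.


COP = 241.6630 / 82.2230 = 2.9391
W = 7.7160 / 2.9391 = 2.6253 kW

COP = 2.9391, W = 2.6253 kW


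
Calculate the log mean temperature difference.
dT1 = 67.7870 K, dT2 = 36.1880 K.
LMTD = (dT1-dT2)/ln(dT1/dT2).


dT1/dT2 = 1.8732
ln(dT1/dT2) = 0.6276
LMTD = 31.5990 / 0.6276 = 50.3455 K

50.3455 K


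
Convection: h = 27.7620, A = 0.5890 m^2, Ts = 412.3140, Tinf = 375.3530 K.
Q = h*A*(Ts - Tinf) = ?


dT = 36.9610 K
Q = 27.7620 * 0.5890 * 36.9610 = 604.3795 W

604.3795 W


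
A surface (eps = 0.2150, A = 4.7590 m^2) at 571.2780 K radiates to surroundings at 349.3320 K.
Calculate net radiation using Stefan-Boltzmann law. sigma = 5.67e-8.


T^4 = 1.0651e+11
Tsurr^4 = 1.4892e+10
Q = 0.2150 * 5.67e-8 * 4.7590 * 9.1618e+10 = 5315.1743 W

5315.1743 W


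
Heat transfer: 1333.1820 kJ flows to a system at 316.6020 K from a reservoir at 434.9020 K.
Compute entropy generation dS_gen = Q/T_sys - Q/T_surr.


dS_sys = 1333.1820/316.6020 = 4.2109 kJ/K
dS_surr = -1333.1820/434.9020 = -3.0655 kJ/K
dS_gen = 4.2109 - 3.0655 = 1.1454 kJ/K (irreversible)

dS_gen = 1.1454 kJ/K, irreversible


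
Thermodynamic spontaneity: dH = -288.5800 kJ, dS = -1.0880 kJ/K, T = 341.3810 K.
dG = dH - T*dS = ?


T*dS = 341.3810 * -1.0880 = -371.4225 kJ
dG = -288.5800 + 371.4225 = 82.8425 kJ (non-spontaneous)

dG = 82.8425 kJ, non-spontaneous


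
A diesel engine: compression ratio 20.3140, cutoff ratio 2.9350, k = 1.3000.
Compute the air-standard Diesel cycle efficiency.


r^(k-1) = 2.4680
rc^k = 4.0541
eta = 0.5081 = 50.8057%

50.8057%


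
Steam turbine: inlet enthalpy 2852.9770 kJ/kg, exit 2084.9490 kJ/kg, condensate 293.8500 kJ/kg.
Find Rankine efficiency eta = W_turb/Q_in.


W = 768.0280 kJ/kg
Q_in = 2559.1270 kJ/kg
eta = 0.3001 = 30.0113%

eta = 30.0113%


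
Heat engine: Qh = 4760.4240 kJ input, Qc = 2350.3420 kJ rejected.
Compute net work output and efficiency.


W = 4760.4240 - 2350.3420 = 2410.0820 kJ
eta = 2410.0820 / 4760.4240 = 0.5063 = 50.6275%

W = 2410.0820 kJ, eta = 50.6275%


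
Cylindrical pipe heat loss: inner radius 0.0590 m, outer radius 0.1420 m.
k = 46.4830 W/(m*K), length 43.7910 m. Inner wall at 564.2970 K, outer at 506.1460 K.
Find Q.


dT = 58.1510 K
ln(ro/ri) = 0.8783
Q = 2*pi*46.4830*43.7910*58.1510 / 0.8783 = 846795.0705 W

846795.0705 W


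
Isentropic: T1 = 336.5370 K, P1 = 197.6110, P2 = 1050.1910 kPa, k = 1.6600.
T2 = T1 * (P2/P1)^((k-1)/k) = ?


(k-1)/k = 0.3976
(P2/P1)^exp = 1.9428
T2 = 336.5370 * 1.9428 = 653.8341 K

653.8341 K


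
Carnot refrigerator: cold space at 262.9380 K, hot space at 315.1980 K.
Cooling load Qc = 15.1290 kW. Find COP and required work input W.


COP = 262.9380 / 52.2600 = 5.0313
W = 15.1290 / 5.0313 = 3.0070 kW

COP = 5.0313, W = 3.0070 kW


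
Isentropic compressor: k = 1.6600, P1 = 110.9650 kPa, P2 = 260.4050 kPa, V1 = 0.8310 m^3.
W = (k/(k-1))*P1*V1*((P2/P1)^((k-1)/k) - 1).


(k-1)/k = 0.3976
(P2/P1)^exp = 1.4038
W = 2.5152 * 110.9650 * 0.8310 * (1.4038 - 1) = 93.6427 kJ

93.6427 kJ


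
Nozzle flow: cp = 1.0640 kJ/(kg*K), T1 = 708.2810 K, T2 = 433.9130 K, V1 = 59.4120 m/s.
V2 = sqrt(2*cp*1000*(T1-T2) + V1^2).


dT = 274.3680 K
2*cp*1000*dT = 583855.1040
V1^2 = 3529.7857
V2 = sqrt(587384.8897) = 766.4104 m/s

766.4104 m/s


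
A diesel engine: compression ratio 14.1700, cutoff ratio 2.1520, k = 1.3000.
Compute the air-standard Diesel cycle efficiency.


r^(k-1) = 2.2152
rc^k = 2.7083
eta = 0.4851 = 48.5063%

48.5063%


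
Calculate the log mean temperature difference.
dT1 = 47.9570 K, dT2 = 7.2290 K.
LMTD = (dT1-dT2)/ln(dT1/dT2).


dT1/dT2 = 6.6340
ln(dT1/dT2) = 1.8922
LMTD = 40.7280 / 1.8922 = 21.5241 K

21.5241 K


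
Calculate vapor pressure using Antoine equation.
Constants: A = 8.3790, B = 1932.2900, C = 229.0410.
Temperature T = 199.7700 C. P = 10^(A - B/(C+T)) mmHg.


C+T = 428.8110
B/(C+T) = 4.5062
log10(P) = 8.3790 - 4.5062 = 3.8728
P = 10^3.8728 = 7461.7772 mmHg

7461.7772 mmHg


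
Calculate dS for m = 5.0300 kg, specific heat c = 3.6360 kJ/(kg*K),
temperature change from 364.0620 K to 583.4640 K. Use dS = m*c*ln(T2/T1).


T2/T1 = 1.6027
ln(T2/T1) = 0.4717
dS = 5.0300 * 3.6360 * 0.4717 = 8.6262 kJ/K

8.6262 kJ/K


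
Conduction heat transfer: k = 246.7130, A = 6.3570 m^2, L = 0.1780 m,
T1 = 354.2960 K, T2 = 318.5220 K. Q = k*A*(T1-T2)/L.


dT = 35.7740 K
Q = 246.7130 * 6.3570 * 35.7740 / 0.1780 = 315204.0188 W

315204.0188 W


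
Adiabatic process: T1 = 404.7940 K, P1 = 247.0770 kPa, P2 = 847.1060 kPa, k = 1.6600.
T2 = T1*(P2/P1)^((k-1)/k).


(k-1)/k = 0.3976
(P2/P1)^exp = 1.6321
T2 = 404.7940 * 1.6321 = 660.6734 K

660.6734 K


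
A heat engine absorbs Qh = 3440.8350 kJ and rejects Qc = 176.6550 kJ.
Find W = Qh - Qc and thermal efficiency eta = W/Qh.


W = 3440.8350 - 176.6550 = 3264.1800 kJ
eta = 3264.1800 / 3440.8350 = 0.9487 = 94.8659%

W = 3264.1800 kJ, eta = 94.8659%


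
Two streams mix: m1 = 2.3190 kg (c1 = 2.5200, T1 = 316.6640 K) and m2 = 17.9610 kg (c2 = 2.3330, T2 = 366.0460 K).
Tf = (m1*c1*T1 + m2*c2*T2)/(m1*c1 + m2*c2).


num = 17188.9767
den = 47.7469
Tf = 360.0020 K

360.0020 K


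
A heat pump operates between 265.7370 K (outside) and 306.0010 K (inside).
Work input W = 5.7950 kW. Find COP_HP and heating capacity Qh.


COP = 306.0010 / 40.2640 = 7.5999
Qh = 7.5999 * 5.7950 = 44.0412 kW

COP = 7.5999, Qh = 44.0412 kW


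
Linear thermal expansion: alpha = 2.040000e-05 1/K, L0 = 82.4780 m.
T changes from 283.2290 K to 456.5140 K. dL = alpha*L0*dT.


dT = 173.2850 K
dL = 2.040000e-05 * 82.4780 * 173.2850 = 0.291561 m
L_final = 82.769561 m

dL = 0.291561 m


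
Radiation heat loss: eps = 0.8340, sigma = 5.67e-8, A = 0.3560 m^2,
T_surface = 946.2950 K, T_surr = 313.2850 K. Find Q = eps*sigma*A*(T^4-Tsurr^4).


T^4 = 8.0187e+11
Tsurr^4 = 9.6329e+09
Q = 0.8340 * 5.67e-8 * 0.3560 * 7.9224e+11 = 13336.9496 W

13336.9496 W


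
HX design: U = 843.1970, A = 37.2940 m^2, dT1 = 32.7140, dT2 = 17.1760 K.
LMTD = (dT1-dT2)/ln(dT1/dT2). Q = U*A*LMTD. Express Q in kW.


LMTD = 24.1165 K
Q = 843.1970 * 37.2940 * 24.1165 = 758370.9785 W = 758.3710 kW

758.3710 kW


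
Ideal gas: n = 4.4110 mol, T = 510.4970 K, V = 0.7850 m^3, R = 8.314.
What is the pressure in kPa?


P = nRT/V = 4.4110 * 8.314 * 510.4970 / 0.7850
= 18721.4840 / 0.7850 = 23849.0243 Pa = 23.8490 kPa

23.8490 kPa


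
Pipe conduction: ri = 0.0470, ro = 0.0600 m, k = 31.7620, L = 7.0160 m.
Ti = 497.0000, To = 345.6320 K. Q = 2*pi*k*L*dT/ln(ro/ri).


dT = 151.3680 K
ln(ro/ri) = 0.2442
Q = 2*pi*31.7620*7.0160*151.3680 / 0.2442 = 867902.8386 W

867902.8386 W


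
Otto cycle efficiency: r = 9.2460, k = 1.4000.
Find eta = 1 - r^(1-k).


r^(k-1) = 2.4343
eta = 1 - 1/2.4343 = 0.5892 = 58.9211%

58.9211%


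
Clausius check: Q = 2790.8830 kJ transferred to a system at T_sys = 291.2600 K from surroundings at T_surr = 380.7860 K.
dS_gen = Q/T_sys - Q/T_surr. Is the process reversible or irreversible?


dS_sys = 2790.8830/291.2600 = 9.5821 kJ/K
dS_surr = -2790.8830/380.7860 = -7.3293 kJ/K
dS_gen = 9.5821 - 7.3293 = 2.2528 kJ/K (irreversible)

dS_gen = 2.2528 kJ/K, irreversible


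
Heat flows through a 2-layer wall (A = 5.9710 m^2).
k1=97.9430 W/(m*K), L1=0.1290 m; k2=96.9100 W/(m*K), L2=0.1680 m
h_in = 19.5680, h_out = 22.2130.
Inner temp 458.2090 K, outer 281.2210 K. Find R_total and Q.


R_conv_in = 1/(19.5680*5.9710) = 0.0086
R_1 = 0.1290/(97.9430*5.9710) = 0.0002
R_2 = 0.1680/(96.9100*5.9710) = 0.0003
R_conv_out = 1/(22.2130*5.9710) = 0.0075
R_total = 0.0166 K/W
Q = 176.9880 / 0.0166 = 10656.0593 W

R_total = 0.0166 K/W, Q = 10656.0593 W


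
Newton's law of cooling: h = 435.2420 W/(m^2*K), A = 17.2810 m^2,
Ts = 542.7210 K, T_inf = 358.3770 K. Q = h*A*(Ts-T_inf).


dT = 184.3440 K
Q = 435.2420 * 17.2810 * 184.3440 = 1386528.0958 W

1386528.0958 W


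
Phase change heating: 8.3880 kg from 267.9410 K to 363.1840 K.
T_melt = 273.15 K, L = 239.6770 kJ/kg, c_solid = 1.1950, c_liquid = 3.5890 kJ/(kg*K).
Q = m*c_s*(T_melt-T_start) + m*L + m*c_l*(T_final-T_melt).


Q1 (sensible, solid) = 8.3880 * 1.1950 * 5.2090 = 52.2132 kJ
Q2 (latent) = 8.3880 * 239.6770 = 2010.4107 kJ
Q3 (sensible, liquid) = 8.3880 * 3.5890 * 90.0340 = 2710.4314 kJ
Q_total = 4773.0554 kJ

4773.0554 kJ


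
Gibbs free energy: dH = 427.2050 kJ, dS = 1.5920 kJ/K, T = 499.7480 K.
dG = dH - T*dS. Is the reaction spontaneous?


T*dS = 499.7480 * 1.5920 = 795.5988 kJ
dG = 427.2050 - 795.5988 = -368.3938 kJ (spontaneous)

dG = -368.3938 kJ, spontaneous


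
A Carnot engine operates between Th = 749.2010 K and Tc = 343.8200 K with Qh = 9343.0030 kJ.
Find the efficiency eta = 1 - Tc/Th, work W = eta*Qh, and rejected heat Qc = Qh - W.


eta = 1 - 343.8200/749.2010 = 0.5411
W = 0.5411 * 9343.0030 = 5055.3535 kJ
Qc = 9343.0030 - 5055.3535 = 4287.6495 kJ

eta = 54.1084%, W = 5055.3535 kJ, Qc = 4287.6495 kJ


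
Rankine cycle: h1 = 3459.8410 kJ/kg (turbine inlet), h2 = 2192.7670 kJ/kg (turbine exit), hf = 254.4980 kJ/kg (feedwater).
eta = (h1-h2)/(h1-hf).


W = 1267.0740 kJ/kg
Q_in = 3205.3430 kJ/kg
eta = 0.3953 = 39.5301%

eta = 39.5301%


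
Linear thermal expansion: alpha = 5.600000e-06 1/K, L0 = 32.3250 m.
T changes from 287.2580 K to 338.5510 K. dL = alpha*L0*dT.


dT = 51.2930 K
dL = 5.600000e-06 * 32.3250 * 51.2930 = 0.009285 m
L_final = 32.334285 m

dL = 0.009285 m
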